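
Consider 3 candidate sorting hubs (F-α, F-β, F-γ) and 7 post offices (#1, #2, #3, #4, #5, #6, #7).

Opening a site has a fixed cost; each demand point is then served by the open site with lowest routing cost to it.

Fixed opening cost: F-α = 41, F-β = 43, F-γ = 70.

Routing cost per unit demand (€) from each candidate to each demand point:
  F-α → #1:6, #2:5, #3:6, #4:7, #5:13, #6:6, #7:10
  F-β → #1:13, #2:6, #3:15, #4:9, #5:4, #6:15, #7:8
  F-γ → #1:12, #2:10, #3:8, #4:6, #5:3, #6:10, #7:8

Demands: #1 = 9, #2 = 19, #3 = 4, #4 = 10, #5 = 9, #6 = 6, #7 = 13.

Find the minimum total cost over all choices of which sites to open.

Open {F-α, F-β}: assign each demand point to its cheapest open site.
  #1→F-α 9×6=54, #2→F-α 19×5=95, #3→F-α 4×6=24, #4→F-α 10×7=70, #5→F-β 9×4=36, #6→F-α 6×6=36, #7→F-β 13×8=104
  routing cost 419, fixed 84 → total 503.
Compare {F-α, F-γ}: routing cost 400 + fixed 111 = 511.
Compare {F-α, F-β, F-γ}: routing cost 400 + fixed 154 = 554.
Compare {F-α}: routing cost 526 + fixed 41 = 567.
All other subsets cost ≥ 511. Minimum total cost: 503.

503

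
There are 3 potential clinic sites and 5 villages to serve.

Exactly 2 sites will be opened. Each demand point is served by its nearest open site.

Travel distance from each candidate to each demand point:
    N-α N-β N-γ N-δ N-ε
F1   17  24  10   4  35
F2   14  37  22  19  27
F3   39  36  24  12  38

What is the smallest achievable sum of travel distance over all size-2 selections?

Open {F1, F2}.
  N-α→F2 14, N-β→F1 24, N-γ→F1 10, N-δ→F1 4, N-ε→F2 27  ⇒ total 79.
Compare {F1, F3}: total 90.
Compare {F2, F3}: total 111.

79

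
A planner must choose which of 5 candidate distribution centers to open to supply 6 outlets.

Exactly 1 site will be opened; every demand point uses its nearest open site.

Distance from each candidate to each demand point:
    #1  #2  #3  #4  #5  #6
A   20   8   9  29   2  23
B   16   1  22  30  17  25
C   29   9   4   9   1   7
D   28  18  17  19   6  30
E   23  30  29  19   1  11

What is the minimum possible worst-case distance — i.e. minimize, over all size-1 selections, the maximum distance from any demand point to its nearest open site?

29

Open {A}.
  Farthest demand point is #4 at distance 29 (to A); all others are ≤ 29.
With {C} the worst case is 29.
With {B} the worst case is 30.
No size-1 selection achieves below 29.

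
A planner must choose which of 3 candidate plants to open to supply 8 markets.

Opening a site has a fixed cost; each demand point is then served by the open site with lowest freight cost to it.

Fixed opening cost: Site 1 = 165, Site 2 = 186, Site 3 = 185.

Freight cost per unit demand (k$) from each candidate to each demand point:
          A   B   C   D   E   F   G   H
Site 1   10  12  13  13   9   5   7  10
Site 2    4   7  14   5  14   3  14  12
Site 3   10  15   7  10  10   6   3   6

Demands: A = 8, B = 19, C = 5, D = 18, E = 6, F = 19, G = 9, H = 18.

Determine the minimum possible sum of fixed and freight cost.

Open {Site 2, Site 3}: assign each demand point to its cheapest open site.
  A→Site 2 8×4=32, B→Site 2 19×7=133, C→Site 3 5×7=35, D→Site 2 18×5=90, E→Site 3 6×10=60, F→Site 2 19×3=57, G→Site 3 9×3=27, H→Site 3 18×6=108
  freight cost 542, fixed 371 → total 913.
Compare {Site 2}: freight cost 808 + fixed 186 = 994.
Compare {Site 1, Site 2}: freight cost 674 + fixed 351 = 1025.
Compare {Site 1, Site 2, Site 3}: freight cost 536 + fixed 536 = 1072.
All other subsets cost ≥ 994. Minimum total cost: 913.

913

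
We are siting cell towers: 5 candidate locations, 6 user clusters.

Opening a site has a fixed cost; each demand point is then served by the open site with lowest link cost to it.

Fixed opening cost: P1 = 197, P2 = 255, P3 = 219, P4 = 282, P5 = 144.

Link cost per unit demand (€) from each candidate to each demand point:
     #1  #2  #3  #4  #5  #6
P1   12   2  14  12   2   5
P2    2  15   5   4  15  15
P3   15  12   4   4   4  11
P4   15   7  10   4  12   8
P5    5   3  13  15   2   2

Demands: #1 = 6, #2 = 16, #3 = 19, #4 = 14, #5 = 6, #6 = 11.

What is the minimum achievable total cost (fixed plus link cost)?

607

Open {P3, P5}: assign each demand point to its cheapest open site.
  #1→P5 6×5=30, #2→P5 16×3=48, #3→P3 19×4=76, #4→P3 14×4=56, #5→P5 6×2=12, #6→P5 11×2=22
  link cost 244, fixed 363 → total 607.
Compare {P2, P5}: link cost 245 + fixed 399 = 644.
Compare {P5}: link cost 569 + fixed 144 = 713.
Compare {P1, P2}: link cost 262 + fixed 452 = 714.
All other subsets cost ≥ 644. Minimum total cost: 607.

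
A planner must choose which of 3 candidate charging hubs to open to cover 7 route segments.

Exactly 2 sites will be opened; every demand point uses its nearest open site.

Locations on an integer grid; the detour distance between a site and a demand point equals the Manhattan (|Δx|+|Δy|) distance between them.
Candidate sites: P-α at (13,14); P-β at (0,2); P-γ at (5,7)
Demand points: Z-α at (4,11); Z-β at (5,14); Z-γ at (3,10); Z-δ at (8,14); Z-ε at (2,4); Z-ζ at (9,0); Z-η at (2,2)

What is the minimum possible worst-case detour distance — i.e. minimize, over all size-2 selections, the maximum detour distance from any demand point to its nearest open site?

11

Open {P-α, P-γ}.
  Farthest demand point is Z-ζ at detour distance 11 (to P-γ); all others are ≤ 11.
With {P-β, P-γ} the worst case is 11.
With {P-α, P-β} the worst case is 12.
No size-2 selection achieves below 11.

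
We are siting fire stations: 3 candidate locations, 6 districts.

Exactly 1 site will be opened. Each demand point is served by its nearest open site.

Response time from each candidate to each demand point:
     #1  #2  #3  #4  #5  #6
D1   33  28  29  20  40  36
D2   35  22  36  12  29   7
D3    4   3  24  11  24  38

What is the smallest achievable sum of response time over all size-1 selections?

Open {D3}.
  #1→D3 4, #2→D3 3, #3→D3 24, #4→D3 11, #5→D3 24, #6→D3 38  ⇒ total 104.
Compare {D2}: total 141.
Compare {D1}: total 186.

104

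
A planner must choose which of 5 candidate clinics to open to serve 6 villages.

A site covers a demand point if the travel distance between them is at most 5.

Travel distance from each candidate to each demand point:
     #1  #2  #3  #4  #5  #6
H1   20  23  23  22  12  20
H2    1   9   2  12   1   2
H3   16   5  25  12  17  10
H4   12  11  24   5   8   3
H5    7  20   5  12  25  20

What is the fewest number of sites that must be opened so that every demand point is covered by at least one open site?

3

Coverage sets (demand points within 5 of each site):
  H1: {}
  H2: {#1, #3, #5, #6}
  H3: {#2}
  H4: {#4, #6}
  H5: {#3}
No 2 sites suffice: every size-2 union leaves at least one demand point uncovered.
But {H2, H3, H4} covers everything, so the minimum is 3.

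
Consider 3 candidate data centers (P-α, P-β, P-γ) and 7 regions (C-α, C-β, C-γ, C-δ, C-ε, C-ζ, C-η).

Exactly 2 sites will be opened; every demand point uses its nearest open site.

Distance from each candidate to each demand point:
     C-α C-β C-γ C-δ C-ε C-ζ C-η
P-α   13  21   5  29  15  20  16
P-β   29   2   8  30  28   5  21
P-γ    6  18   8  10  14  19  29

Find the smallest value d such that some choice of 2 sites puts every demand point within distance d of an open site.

Open {P-α, P-γ}.
  Farthest demand point is C-ζ at distance 19 (to P-γ); all others are ≤ 19.
With {P-β, P-γ} the worst case is 21.
With {P-α, P-β} the worst case is 29.
No size-2 selection achieves below 19.

19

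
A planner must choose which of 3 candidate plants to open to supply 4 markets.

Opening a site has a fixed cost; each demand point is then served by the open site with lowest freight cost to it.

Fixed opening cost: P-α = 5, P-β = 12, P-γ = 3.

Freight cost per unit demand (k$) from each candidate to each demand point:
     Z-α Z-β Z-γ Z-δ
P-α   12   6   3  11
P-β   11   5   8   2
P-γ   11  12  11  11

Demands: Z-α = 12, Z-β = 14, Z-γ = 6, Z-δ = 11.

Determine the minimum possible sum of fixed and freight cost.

Open {P-α, P-β}: assign each demand point to its cheapest open site.
  Z-α→P-β 12×11=132, Z-β→P-β 14×5=70, Z-γ→P-α 6×3=18, Z-δ→P-β 11×2=22
  freight cost 242, fixed 17 → total 259.
Compare {P-α, P-β, P-γ}: freight cost 242 + fixed 20 = 262.
Compare {P-β}: freight cost 272 + fixed 12 = 284.
Compare {P-β, P-γ}: freight cost 272 + fixed 15 = 287.
All other subsets cost ≥ 262. Minimum total cost: 259.

259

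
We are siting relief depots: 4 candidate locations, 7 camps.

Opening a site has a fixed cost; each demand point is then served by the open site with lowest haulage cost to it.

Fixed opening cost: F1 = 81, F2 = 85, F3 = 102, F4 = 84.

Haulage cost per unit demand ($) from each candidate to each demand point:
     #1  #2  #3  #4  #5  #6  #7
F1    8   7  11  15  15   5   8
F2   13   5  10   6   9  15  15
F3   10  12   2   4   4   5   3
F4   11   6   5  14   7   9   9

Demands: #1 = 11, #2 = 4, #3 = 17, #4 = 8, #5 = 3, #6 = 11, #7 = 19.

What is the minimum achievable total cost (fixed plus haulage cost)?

450

Open {F3}: assign each demand point to its cheapest open site.
  #1→F3 11×10=110, #2→F3 4×12=48, #3→F3 17×2=34, #4→F3 8×4=32, #5→F3 3×4=12, #6→F3 11×5=55, #7→F3 19×3=57
  haulage cost 348, fixed 102 → total 450.
Compare {F1, F3}: haulage cost 306 + fixed 183 = 489.
Compare {F2, F3}: haulage cost 320 + fixed 187 = 507.
Compare {F3, F4}: haulage cost 324 + fixed 186 = 510.
All other subsets cost ≥ 489. Minimum total cost: 450.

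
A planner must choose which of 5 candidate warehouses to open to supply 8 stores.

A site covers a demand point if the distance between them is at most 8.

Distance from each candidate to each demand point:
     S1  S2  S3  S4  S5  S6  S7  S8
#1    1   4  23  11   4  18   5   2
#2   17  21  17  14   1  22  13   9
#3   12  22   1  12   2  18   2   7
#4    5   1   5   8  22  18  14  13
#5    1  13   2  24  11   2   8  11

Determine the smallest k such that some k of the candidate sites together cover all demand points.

3

Coverage sets (demand points within 8 of each site):
  #1: {S1, S2, S5, S7, S8}
  #2: {S5}
  #3: {S3, S5, S7, S8}
  #4: {S1, S2, S3, S4}
  #5: {S1, S3, S6, S7}
No 2 sites suffice: every size-2 union leaves at least one demand point uncovered.
But {#1, #4, #5} covers everything, so the minimum is 3.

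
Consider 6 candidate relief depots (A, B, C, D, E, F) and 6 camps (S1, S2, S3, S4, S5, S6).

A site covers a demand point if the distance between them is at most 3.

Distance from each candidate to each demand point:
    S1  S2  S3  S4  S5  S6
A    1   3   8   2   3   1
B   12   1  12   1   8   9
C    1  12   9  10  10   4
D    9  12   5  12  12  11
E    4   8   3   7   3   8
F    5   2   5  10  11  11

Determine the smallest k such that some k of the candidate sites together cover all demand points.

Coverage sets (demand points within 3 of each site):
  A: {S1, S2, S4, S5, S6}
  B: {S2, S4}
  C: {S1}
  D: {}
  E: {S3, S5}
  F: {S2}
No single site covers all 6 demand points.
But {A, E} covers everything, so the minimum is 2.

2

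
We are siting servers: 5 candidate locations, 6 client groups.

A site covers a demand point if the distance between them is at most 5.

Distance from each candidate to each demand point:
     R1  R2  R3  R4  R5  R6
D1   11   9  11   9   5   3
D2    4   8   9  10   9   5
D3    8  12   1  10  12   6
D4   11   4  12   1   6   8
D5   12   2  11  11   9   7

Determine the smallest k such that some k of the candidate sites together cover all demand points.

4

Coverage sets (demand points within 5 of each site):
  D1: {R5, R6}
  D2: {R1, R6}
  D3: {R3}
  D4: {R2, R4}
  D5: {R2}
No 3 sites suffice: every size-3 union leaves at least one demand point uncovered.
But {D1, D2, D3, D4} covers everything, so the minimum is 4.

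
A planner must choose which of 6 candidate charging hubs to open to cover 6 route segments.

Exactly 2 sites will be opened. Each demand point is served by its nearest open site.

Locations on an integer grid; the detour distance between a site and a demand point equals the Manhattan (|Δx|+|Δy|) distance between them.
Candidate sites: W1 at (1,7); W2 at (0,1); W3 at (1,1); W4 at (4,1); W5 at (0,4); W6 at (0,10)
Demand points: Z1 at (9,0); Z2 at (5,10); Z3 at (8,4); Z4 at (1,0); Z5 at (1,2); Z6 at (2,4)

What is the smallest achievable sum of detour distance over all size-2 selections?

29

Open {W3, W4}.
  Z1→W4 6, Z2→W4 10, Z3→W4 7, Z4→W3 1, Z5→W3 1, Z6→W3 4  ⇒ total 29.
Compare {W3, W6}: total 30.
Compare {W4, W6}: total 31.
No size-2 selection does better; minimum is 29.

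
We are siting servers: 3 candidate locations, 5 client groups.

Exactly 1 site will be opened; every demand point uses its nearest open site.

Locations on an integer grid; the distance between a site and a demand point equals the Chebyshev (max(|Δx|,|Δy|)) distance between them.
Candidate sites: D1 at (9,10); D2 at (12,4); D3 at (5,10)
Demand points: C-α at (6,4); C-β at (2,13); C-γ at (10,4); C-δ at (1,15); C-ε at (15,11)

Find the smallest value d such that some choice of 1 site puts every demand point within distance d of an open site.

Open {D1}.
  Farthest demand point is C-δ at distance 8 (to D1); all others are ≤ 8.
With {D3} the worst case is 10.
With {D2} the worst case is 11.
No size-1 selection achieves below 8.

8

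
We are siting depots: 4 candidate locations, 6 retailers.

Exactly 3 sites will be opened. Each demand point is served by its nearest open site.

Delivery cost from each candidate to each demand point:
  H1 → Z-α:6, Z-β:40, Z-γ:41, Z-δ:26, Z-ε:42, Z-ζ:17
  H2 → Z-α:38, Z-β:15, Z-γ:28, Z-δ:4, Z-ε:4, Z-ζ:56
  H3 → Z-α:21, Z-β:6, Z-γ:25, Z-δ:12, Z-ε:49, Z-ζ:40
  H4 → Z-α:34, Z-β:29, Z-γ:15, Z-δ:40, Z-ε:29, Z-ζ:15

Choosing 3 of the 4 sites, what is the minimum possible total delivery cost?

59

Open {H1, H2, H4}.
  Z-α→H1 6, Z-β→H2 15, Z-γ→H4 15, Z-δ→H2 4, Z-ε→H2 4, Z-ζ→H4 15  ⇒ total 59.
Compare {H1, H2, H3}: total 62.
Compare {H2, H3, H4}: total 65.
No size-3 selection does better; minimum is 59.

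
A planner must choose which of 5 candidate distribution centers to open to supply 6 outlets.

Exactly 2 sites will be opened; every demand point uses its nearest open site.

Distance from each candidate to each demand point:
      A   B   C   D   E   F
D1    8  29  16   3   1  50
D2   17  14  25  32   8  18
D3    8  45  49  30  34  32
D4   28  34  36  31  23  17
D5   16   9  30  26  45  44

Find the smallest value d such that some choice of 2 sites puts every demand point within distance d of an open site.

18

Open {D1, D2}.
  Farthest demand point is F at distance 18 (to D2); all others are ≤ 18.
With {D2, D5} the worst case is 26.
With {D1, D4} the worst case is 29.
No size-2 selection achieves below 18.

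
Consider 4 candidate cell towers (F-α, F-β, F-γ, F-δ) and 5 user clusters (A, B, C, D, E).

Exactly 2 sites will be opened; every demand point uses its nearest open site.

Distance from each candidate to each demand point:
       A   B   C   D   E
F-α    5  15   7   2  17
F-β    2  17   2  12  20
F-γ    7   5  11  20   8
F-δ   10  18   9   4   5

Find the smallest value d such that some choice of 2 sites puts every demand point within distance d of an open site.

Open {F-α, F-γ}.
  Farthest demand point is E at distance 8 (to F-γ); all others are ≤ 8.
With {F-γ, F-δ} the worst case is 9.
With {F-β, F-γ} the worst case is 12.
No size-2 selection achieves below 8.

8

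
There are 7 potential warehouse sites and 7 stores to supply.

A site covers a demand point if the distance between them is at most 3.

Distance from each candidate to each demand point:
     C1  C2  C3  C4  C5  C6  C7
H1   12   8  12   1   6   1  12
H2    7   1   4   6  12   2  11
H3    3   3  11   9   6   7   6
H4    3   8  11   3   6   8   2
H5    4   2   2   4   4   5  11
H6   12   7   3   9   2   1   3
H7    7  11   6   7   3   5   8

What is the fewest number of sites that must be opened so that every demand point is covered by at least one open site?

3

Coverage sets (demand points within 3 of each site):
  H1: {C4, C6}
  H2: {C2, C6}
  H3: {C1, C2}
  H4: {C1, C4, C7}
  H5: {C2, C3}
  H6: {C3, C5, C6, C7}
  H7: {C5}
No 2 sites suffice: every size-2 union leaves at least one demand point uncovered.
But {H1, H3, H6} covers everything, so the minimum is 3.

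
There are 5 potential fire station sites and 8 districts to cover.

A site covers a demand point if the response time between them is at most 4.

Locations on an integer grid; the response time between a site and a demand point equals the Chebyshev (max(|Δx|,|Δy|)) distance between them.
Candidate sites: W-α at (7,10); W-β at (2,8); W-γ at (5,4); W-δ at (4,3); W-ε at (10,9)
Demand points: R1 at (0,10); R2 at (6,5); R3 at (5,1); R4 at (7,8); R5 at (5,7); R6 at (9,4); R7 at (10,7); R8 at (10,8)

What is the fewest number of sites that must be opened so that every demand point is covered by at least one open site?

Coverage sets (demand points within 4 of each site):
  W-α: {R4, R5, R7, R8}
  W-β: {R1, R2, R5}
  W-γ: {R2, R3, R4, R5, R6}
  W-δ: {R2, R3, R5}
  W-ε: {R2, R4, R7, R8}
No 2 sites suffice: every size-2 union leaves at least one demand point uncovered.
But {W-α, W-β, W-γ} covers everything, so the minimum is 3.

3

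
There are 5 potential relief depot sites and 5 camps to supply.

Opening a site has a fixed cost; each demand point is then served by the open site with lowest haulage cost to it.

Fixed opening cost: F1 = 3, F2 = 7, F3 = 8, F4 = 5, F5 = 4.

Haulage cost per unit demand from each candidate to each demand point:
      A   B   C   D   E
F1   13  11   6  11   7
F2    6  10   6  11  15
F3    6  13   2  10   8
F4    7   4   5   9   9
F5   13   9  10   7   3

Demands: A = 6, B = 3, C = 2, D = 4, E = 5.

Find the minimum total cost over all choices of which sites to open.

Open {F3, F4, F5}: assign each demand point to its cheapest open site.
  A→F3 6×6=36, B→F4 3×4=12, C→F3 2×2=4, D→F5 4×7=28, E→F5 5×3=15
  haulage cost 95, fixed 17 → total 112.
Compare {F1, F3, F4, F5}: haulage cost 95 + fixed 20 = 115.
Compare {F4, F5}: haulage cost 107 + fixed 9 = 116.
Compare {F2, F4, F5}: haulage cost 101 + fixed 16 = 117.
All other subsets cost ≥ 115. Minimum total cost: 112.

112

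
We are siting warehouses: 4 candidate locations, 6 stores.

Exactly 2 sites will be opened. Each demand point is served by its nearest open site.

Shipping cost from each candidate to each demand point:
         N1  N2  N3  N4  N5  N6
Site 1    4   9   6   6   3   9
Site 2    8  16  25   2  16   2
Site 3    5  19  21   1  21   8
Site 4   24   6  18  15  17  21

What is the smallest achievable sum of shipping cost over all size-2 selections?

26

Open {Site 1, Site 2}.
  N1→Site 1 4, N2→Site 1 9, N3→Site 1 6, N4→Site 2 2, N5→Site 1 3, N6→Site 2 2  ⇒ total 26.
Compare {Site 1, Site 3}: total 31.
Compare {Site 1, Site 4}: total 34.
No size-2 selection does better; minimum is 26.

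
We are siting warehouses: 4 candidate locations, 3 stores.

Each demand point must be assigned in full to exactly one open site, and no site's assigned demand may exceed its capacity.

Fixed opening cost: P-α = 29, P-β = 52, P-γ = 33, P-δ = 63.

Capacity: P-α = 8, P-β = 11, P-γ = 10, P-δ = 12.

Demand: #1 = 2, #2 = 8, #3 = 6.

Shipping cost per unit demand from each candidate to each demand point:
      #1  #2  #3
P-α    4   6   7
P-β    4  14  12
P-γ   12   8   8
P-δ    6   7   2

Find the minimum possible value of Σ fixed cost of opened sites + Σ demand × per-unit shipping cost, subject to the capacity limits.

Open {P-α, P-δ}; cheapest assignment that respects the capacities:
  P-α (cap 8, load 8): #2 — cost 8×6 = 48
  P-δ (cap 12, load 8): #1, #3 — cost 2×6 + 6×2 = 24
  Shipping 72, fixed 92 → total 164.
  Any other capacity-feasible assignment to {P-α, P-δ} ships for at least 72.
Compare {P-α, P-γ}: its best feasible assignment gives total 176.
Compare {P-γ, P-δ}: its best feasible assignment gives total 184.
Every other set of open sites that can feasibly serve all demand totals ≥ 176 even under its best assignment. Minimum: 164.

164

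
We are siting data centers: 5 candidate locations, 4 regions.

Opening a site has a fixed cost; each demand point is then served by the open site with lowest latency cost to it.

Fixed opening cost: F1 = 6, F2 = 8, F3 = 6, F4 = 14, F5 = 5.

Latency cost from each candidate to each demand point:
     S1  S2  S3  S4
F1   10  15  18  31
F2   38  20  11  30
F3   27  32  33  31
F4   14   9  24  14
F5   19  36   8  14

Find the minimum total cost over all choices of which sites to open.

Open {F1, F5}: assign each demand point to its cheapest open site.
  S1→F1 10, S2→F1 15, S3→F5 8, S4→F5 14
  latency cost 47, fixed 11 → total 58.
Compare {F4, F5}: latency cost 45 + fixed 19 = 64.
Compare {F1, F3, F5}: latency cost 47 + fixed 17 = 64.
Compare {F1, F2, F5}: latency cost 47 + fixed 19 = 66.
All other subsets cost ≥ 64. Minimum total cost: 58.

58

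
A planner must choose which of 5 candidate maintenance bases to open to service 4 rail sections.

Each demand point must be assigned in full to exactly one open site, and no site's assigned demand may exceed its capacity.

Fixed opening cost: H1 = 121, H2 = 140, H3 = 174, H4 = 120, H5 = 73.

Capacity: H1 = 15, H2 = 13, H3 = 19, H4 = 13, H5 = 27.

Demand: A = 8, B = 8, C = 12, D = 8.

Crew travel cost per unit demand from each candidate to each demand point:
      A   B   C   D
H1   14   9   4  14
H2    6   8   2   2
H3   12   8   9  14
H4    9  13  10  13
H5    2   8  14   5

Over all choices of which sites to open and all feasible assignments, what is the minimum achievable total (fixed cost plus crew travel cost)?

357

Open {H2, H5}; cheapest assignment that respects the capacities:
  H2 (cap 13, load 12): C — cost 12×2 = 24
  H5 (cap 27, load 24): A, B, D — cost 8×2 + 8×8 + 8×5 = 120
  Shipping 144, fixed 213 → total 357.
  Any other capacity-feasible assignment to {H2, H5} ships for at least 144.
Compare {H1, H5}: its best feasible assignment gives total 362.
Compare {H4, H5}: its best feasible assignment gives total 433.
Every other set of open sites that can feasibly serve all demand totals ≥ 362 even under its best assignment. Minimum: 357.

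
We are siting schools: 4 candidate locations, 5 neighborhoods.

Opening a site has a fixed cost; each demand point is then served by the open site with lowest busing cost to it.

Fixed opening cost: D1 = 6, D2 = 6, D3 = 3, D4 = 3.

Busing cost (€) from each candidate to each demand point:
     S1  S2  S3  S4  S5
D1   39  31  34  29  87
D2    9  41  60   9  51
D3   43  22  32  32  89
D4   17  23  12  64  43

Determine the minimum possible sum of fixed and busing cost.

Open {D2, D4}: assign each demand point to its cheapest open site.
  S1→D2 9, S2→D4 23, S3→D4 12, S4→D2 9, S5→D4 43
  busing cost 96, fixed 9 → total 105.
Compare {D2, D3, D4}: busing cost 95 + fixed 12 = 107.
Compare {D1, D2, D4}: busing cost 96 + fixed 15 = 111.
Compare {D1, D2, D3, D4}: busing cost 95 + fixed 18 = 113.
All other subsets cost ≥ 107. Minimum total cost: 105.

105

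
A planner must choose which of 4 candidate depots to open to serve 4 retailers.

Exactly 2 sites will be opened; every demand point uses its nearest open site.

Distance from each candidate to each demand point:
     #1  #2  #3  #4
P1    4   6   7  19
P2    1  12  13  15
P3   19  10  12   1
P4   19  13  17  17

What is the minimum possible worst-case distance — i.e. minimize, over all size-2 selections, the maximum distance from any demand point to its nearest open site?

Open {P1, P3}.
  Farthest demand point is #3 at distance 7 (to P1); all others are ≤ 7.
With {P2, P3} the worst case is 12.
With {P1, P2} the worst case is 15.
No size-2 selection achieves below 7.

7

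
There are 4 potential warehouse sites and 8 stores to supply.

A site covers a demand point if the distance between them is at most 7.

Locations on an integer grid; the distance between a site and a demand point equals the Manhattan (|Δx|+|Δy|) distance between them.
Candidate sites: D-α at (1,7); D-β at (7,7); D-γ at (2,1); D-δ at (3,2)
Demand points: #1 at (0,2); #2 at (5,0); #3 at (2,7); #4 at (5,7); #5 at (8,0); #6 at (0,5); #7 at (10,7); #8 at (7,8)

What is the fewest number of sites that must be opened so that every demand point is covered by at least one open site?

2

Coverage sets (demand points within 7 of each site):
  D-α: {#1, #3, #4, #6, #8}
  D-β: {#3, #4, #7, #8}
  D-γ: {#1, #2, #3, #5, #6}
  D-δ: {#1, #2, #3, #4, #5, #6}
No single site covers all 8 demand points.
But {D-β, D-γ} covers everything, so the minimum is 2.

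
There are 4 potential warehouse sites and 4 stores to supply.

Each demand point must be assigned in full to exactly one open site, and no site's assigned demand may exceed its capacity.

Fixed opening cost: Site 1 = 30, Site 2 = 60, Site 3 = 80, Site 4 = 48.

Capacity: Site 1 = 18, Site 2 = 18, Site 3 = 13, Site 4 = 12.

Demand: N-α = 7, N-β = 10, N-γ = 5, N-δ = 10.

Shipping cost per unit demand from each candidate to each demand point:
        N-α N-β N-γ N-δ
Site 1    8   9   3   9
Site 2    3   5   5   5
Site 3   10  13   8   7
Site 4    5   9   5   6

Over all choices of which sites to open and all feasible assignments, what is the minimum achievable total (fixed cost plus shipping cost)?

266

Open {Site 1, Site 2}; cheapest assignment that respects the capacities:
  Site 1 (cap 18, load 15): N-γ, N-δ — cost 5×3 + 10×9 = 105
  Site 2 (cap 18, load 17): N-α, N-β — cost 7×3 + 10×5 = 71
  Shipping 176, fixed 90 → total 266.
  Any other capacity-feasible assignment to {Site 1, Site 2} ships for at least 176.
Compare {Site 1, Site 2, Site 4}: its best feasible assignment gives total 284.
Compare {Site 1, Site 2, Site 3}: its best feasible assignment gives total 326.
Every other set of open sites that can feasibly serve all demand totals ≥ 284 even under its best assignment. Minimum: 266.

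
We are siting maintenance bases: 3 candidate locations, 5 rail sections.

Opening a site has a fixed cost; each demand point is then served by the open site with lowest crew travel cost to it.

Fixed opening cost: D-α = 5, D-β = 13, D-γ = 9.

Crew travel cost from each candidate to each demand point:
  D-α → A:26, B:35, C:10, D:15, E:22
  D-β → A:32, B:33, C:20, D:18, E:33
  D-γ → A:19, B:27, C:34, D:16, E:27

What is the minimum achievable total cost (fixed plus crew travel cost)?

Open {D-α, D-γ}: assign each demand point to its cheapest open site.
  A→D-γ 19, B→D-γ 27, C→D-α 10, D→D-α 15, E→D-α 22
  crew travel cost 93, fixed 14 → total 107.
Compare {D-α}: crew travel cost 108 + fixed 5 = 113.
Compare {D-α, D-β, D-γ}: crew travel cost 93 + fixed 27 = 120.
Compare {D-α, D-β}: crew travel cost 106 + fixed 18 = 124.
All other subsets cost ≥ 113. Minimum total cost: 107.

107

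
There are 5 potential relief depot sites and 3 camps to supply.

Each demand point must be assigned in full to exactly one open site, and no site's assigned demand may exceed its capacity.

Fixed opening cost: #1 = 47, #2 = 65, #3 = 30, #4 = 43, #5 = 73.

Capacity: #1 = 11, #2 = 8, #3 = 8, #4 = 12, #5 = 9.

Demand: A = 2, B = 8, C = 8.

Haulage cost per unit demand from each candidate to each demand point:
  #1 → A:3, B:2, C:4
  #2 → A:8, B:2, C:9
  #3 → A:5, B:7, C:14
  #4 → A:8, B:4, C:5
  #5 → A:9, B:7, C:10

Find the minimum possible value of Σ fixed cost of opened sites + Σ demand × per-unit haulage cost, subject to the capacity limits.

Open {#1, #4}; cheapest assignment that respects the capacities:
  #1 (cap 11, load 10): A, B — cost 2×3 + 8×2 = 22
  #4 (cap 12, load 8): C — cost 8×5 = 40
  Shipping 62, fixed 90 → total 152.
  Any other capacity-feasible assignment to {#1, #4} ships for at least 62.
Compare {#1, #2}: its best feasible assignment gives total 166.
Compare {#1, #3}: its best feasible assignment gives total 171.
Every other set of open sites that can feasibly serve all demand totals ≥ 166 even under its best assignment. Minimum: 152.

152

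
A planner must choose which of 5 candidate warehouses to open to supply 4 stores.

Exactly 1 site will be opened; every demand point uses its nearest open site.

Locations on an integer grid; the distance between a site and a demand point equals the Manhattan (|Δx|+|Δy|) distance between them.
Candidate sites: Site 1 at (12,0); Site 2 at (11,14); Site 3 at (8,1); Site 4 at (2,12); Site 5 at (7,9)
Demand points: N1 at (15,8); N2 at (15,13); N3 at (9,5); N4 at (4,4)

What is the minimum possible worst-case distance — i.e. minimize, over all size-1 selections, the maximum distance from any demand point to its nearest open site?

Open {Site 5}.
  Farthest demand point is N2 at distance 12 (to Site 5); all others are ≤ 12.
With {Site 1} the worst case is 16.
With {Site 2} the worst case is 17.
No size-1 selection achieves below 12.

12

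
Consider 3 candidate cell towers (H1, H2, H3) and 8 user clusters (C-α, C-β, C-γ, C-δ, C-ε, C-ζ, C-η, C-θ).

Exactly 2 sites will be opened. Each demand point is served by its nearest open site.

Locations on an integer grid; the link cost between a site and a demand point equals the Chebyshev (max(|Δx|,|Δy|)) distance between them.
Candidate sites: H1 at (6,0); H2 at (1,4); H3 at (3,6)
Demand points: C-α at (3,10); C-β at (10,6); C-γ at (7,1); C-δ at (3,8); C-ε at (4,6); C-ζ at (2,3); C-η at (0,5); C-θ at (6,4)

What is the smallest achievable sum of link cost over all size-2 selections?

Open {H1, H3}.
  C-α→H3 4, C-β→H1 6, C-γ→H1 1, C-δ→H3 2, C-ε→H3 1, C-ζ→H3 3, C-η→H3 3, C-θ→H3 3  ⇒ total 23.
Compare {H2, H3}: total 24.
Compare {H1, H2}: total 26.

23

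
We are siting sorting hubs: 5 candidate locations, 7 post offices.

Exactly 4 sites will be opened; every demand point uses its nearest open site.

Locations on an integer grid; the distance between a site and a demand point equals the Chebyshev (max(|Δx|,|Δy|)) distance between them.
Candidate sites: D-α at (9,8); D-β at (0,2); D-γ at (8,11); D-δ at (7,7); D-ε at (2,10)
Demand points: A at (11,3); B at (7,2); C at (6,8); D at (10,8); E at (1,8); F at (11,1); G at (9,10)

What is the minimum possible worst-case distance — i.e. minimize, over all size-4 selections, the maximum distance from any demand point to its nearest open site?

6

Open {D-α, D-β, D-γ, D-δ}.
  Farthest demand point is E at distance 6 (to D-β); all others are ≤ 6.
With {D-α, D-β, D-δ, D-ε} the worst case is 6.
With {D-α, D-γ, D-δ, D-ε} the worst case is 6.
No size-4 selection achieves below 6.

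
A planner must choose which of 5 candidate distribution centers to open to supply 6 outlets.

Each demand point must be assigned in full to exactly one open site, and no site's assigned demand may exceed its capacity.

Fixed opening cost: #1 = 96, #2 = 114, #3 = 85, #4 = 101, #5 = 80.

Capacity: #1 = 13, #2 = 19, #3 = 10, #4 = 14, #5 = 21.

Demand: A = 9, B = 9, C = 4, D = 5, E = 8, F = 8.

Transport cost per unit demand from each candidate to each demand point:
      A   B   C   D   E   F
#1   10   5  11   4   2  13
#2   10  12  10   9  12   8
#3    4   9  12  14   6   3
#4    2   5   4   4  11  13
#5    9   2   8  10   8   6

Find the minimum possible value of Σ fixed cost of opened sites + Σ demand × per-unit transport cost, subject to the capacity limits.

413

Open {#1, #4, #5}; cheapest assignment that respects the capacities:
  #1 (cap 13, load 13): D, E — cost 5×4 + 8×2 = 36
  #4 (cap 14, load 13): A, C — cost 9×2 + 4×4 = 34
  #5 (cap 21, load 17): B, F — cost 9×2 + 8×6 = 66
  Shipping 136, fixed 277 → total 413.
  Any other capacity-feasible assignment to {#1, #4, #5} ships for at least 136.
Compare {#1, #3, #5}: its best feasible assignment gives total 431.
Compare {#3, #4, #5}: its best feasible assignment gives total 442.
Every other set of open sites that can feasibly serve all demand totals ≥ 431 even under its best assignment. Minimum: 413.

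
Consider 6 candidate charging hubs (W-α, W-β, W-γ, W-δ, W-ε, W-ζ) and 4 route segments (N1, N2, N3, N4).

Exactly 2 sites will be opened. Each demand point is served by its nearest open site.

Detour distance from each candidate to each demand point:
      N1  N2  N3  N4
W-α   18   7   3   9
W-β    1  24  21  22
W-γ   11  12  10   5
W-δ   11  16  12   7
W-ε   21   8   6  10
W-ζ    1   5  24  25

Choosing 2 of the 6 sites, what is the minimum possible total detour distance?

18

Open {W-α, W-ζ}.
  N1→W-ζ 1, N2→W-ζ 5, N3→W-α 3, N4→W-α 9  ⇒ total 18.
Compare {W-α, W-β}: total 20.
Compare {W-γ, W-ζ}: total 21.
No size-2 selection does better; minimum is 18.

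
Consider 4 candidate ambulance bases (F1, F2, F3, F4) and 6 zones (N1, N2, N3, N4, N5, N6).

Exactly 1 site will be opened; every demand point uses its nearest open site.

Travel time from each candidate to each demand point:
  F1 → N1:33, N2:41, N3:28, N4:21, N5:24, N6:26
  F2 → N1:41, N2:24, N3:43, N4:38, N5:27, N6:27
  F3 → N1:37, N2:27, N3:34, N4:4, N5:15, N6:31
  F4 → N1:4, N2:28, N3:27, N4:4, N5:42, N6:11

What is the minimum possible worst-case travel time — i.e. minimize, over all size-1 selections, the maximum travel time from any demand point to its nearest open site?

Open {F3}.
  Farthest demand point is N1 at travel time 37 (to F3); all others are ≤ 37.
With {F1} the worst case is 41.
With {F4} the worst case is 42.
No size-1 selection achieves below 37.

37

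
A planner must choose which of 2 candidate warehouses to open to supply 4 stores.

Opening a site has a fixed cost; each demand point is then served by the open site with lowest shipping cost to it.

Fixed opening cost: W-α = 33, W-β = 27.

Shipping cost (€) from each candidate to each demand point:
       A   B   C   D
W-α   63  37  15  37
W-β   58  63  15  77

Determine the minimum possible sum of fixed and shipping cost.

185

Open {W-α}: assign each demand point to its cheapest open site.
  A→W-α 63, B→W-α 37, C→W-α 15, D→W-α 37
  shipping cost 152, fixed 33 → total 185.
Compare {W-α, W-β}: shipping cost 147 + fixed 60 = 207.
Compare {W-β}: shipping cost 213 + fixed 27 = 240.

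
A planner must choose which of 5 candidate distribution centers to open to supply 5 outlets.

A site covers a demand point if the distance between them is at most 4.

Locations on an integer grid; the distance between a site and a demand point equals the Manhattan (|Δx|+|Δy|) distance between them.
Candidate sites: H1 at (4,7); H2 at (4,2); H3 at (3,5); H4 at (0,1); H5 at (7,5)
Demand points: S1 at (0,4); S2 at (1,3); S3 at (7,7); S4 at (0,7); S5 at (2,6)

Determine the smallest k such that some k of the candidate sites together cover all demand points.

Coverage sets (demand points within 4 of each site):
  H1: {S3, S4, S5}
  H2: {S2}
  H3: {S1, S2, S5}
  H4: {S1, S2}
  H5: {S3}
No single site covers all 5 demand points.
But {H1, H3} covers everything, so the minimum is 2.

2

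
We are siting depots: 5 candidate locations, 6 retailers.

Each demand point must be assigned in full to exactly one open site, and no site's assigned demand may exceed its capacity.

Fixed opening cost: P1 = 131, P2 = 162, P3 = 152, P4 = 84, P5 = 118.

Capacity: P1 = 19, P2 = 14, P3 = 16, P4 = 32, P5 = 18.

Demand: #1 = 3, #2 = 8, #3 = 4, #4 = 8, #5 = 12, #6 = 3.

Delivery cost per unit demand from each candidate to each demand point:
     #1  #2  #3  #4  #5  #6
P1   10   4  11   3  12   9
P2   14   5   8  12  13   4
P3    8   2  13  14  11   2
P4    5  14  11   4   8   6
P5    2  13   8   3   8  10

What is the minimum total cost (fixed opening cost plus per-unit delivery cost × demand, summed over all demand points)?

Open {P1, P4}; cheapest assignment that respects the capacities:
  P1 (cap 19, load 16): #2, #4 — cost 8×4 + 8×3 = 56
  P4 (cap 32, load 22): #1, #3, #5, #6 — cost 3×5 + 4×11 + 12×8 + 3×6 = 173
  Shipping 229, fixed 215 → total 444.
  Any other capacity-feasible assignment to {P1, P4} ships for at least 229.
Compare {P3, P4}: its best feasible assignment gives total 445.
Compare {P2, P4}: its best feasible assignment gives total 479.
Every other set of open sites that can feasibly serve all demand totals ≥ 445 even under its best assignment. Minimum: 444.

444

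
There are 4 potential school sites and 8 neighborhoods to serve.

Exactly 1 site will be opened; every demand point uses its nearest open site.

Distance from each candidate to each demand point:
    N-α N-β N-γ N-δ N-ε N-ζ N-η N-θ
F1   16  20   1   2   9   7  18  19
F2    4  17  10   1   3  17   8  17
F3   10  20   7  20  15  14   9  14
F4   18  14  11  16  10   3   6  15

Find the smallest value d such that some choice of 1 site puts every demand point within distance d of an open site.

Open {F2}.
  Farthest demand point is N-β at distance 17 (to F2); all others are ≤ 17.
With {F4} the worst case is 18.
With {F1} the worst case is 20.
No size-1 selection achieves below 17.

17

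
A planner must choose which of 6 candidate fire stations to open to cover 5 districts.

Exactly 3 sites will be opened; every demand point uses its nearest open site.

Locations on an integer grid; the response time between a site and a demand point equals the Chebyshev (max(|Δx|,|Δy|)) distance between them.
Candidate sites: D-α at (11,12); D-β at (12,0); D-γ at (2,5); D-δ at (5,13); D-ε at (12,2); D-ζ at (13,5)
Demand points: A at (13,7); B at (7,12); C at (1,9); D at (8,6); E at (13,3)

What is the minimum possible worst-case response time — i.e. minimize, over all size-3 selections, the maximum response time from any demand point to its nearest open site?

4

Open {D-δ, D-ε, D-ζ}.
  Farthest demand point is C at response time 4 (to D-δ); all others are ≤ 4.
With {D-α, D-γ, D-ε} the worst case is 5.
With {D-α, D-γ, D-ζ} the worst case is 5.
No size-3 selection achieves below 4.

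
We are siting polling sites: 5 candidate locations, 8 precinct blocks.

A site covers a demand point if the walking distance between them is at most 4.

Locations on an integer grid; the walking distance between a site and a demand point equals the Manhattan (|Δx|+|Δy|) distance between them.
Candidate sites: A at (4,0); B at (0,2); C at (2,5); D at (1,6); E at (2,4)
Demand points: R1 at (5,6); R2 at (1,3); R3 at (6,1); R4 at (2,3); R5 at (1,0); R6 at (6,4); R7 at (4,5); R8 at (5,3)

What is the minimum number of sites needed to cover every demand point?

Coverage sets (demand points within 4 of each site):
  A: {R3, R5, R8}
  B: {R2, R4, R5}
  C: {R1, R2, R4, R7}
  D: {R1, R2, R4, R7}
  E: {R2, R4, R6, R7, R8}
No 2 sites suffice: every size-2 union leaves at least one demand point uncovered.
But {A, C, E} covers everything, so the minimum is 3.

3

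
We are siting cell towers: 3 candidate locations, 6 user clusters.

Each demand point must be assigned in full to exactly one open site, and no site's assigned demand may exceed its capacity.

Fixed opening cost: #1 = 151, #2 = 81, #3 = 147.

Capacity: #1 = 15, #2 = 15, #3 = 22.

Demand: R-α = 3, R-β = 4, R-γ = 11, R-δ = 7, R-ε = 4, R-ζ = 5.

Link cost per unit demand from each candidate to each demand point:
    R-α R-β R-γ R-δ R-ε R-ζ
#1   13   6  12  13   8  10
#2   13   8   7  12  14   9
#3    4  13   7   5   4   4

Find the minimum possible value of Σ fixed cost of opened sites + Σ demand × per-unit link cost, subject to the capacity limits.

420

Open {#2, #3}; cheapest assignment that respects the capacities:
  #2 (cap 15, load 15): R-β, R-γ — cost 4×8 + 11×7 = 109
  #3 (cap 22, load 19): R-α, R-δ, R-ε, R-ζ — cost 3×4 + 7×5 + 4×4 + 5×4 = 83
  Shipping 192, fixed 228 → total 420.
  Any other capacity-feasible assignment to {#2, #3} ships for at least 192.
Compare {#1, #3}: its best feasible assignment gives total 528.
Compare {#1, #2, #3}: its best feasible assignment gives total 563.
Every other set of open sites that can feasibly serve all demand totals ≥ 528 even under its best assignment. Minimum: 420.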